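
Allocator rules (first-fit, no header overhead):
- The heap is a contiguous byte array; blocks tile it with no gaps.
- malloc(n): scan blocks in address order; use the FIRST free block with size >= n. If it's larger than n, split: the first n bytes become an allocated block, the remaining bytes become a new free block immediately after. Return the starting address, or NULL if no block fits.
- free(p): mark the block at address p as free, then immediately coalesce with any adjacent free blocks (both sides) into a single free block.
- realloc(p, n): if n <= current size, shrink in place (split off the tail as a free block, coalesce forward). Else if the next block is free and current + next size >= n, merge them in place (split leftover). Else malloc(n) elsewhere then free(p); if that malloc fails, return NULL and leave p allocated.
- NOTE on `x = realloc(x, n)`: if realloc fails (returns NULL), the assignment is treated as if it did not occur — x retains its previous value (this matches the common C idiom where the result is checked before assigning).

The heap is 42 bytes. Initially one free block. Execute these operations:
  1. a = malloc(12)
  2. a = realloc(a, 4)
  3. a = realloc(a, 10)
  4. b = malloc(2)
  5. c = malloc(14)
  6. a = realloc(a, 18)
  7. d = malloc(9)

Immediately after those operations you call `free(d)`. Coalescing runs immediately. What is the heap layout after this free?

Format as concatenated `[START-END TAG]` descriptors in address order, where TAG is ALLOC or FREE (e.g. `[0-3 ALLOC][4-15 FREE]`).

Answer: [0-9 ALLOC][10-11 ALLOC][12-25 ALLOC][26-41 FREE]

Derivation:
Op 1: a = malloc(12) -> a = 0; heap: [0-11 ALLOC][12-41 FREE]
Op 2: a = realloc(a, 4) -> a = 0; heap: [0-3 ALLOC][4-41 FREE]
Op 3: a = realloc(a, 10) -> a = 0; heap: [0-9 ALLOC][10-41 FREE]
Op 4: b = malloc(2) -> b = 10; heap: [0-9 ALLOC][10-11 ALLOC][12-41 FREE]
Op 5: c = malloc(14) -> c = 12; heap: [0-9 ALLOC][10-11 ALLOC][12-25 ALLOC][26-41 FREE]
Op 6: a = realloc(a, 18) -> NULL (a unchanged); heap: [0-9 ALLOC][10-11 ALLOC][12-25 ALLOC][26-41 FREE]
Op 7: d = malloc(9) -> d = 26; heap: [0-9 ALLOC][10-11 ALLOC][12-25 ALLOC][26-34 ALLOC][35-41 FREE]
free(d): d = 26 -> block [26-34 ALLOC]; mark free, coalesce with adjacent free neighbors -> [0-9 ALLOC][10-11 ALLOC][12-25 ALLOC][26-41 FREE]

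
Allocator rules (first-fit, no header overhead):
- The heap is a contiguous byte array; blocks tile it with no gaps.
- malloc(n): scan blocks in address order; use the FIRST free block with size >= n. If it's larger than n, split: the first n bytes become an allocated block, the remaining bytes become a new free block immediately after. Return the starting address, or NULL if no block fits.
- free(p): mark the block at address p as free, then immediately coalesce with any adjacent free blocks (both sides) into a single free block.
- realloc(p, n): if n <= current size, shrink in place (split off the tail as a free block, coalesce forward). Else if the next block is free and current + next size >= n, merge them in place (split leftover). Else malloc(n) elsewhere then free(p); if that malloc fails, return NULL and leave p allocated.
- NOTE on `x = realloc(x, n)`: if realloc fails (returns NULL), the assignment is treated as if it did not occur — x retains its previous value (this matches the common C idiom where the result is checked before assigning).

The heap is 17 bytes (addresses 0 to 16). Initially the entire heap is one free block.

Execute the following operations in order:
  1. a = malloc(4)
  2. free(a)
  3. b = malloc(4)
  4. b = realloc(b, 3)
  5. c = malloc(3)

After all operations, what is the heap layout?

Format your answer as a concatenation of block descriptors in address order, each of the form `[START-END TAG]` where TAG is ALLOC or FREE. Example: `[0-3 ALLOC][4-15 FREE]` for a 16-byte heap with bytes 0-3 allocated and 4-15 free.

Answer: [0-2 ALLOC][3-5 ALLOC][6-16 FREE]

Derivation:
Op 1: a = malloc(4) -> a = 0; heap: [0-3 ALLOC][4-16 FREE]
Op 2: free(a) -> (freed a); heap: [0-16 FREE]
Op 3: b = malloc(4) -> b = 0; heap: [0-3 ALLOC][4-16 FREE]
Op 4: b = realloc(b, 3) -> b = 0; heap: [0-2 ALLOC][3-16 FREE]
Op 5: c = malloc(3) -> c = 3; heap: [0-2 ALLOC][3-5 ALLOC][6-16 FREE]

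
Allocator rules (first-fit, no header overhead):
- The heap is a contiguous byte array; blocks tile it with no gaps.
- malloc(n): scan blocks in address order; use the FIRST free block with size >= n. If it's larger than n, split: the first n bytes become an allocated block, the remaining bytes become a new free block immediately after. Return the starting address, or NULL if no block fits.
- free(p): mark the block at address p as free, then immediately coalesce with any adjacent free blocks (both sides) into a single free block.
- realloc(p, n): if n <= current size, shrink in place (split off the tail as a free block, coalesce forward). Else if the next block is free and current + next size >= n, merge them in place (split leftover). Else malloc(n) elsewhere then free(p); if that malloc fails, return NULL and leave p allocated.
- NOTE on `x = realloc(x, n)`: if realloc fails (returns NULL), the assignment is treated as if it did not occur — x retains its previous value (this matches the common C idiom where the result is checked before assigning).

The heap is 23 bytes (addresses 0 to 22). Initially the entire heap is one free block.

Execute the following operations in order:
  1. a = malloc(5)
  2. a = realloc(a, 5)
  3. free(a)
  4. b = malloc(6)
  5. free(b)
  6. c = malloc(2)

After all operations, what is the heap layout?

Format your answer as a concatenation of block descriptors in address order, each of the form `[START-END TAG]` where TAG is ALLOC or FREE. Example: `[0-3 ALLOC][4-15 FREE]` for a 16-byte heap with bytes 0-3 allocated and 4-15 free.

Answer: [0-1 ALLOC][2-22 FREE]

Derivation:
Op 1: a = malloc(5) -> a = 0; heap: [0-4 ALLOC][5-22 FREE]
Op 2: a = realloc(a, 5) -> a = 0; heap: [0-4 ALLOC][5-22 FREE]
Op 3: free(a) -> (freed a); heap: [0-22 FREE]
Op 4: b = malloc(6) -> b = 0; heap: [0-5 ALLOC][6-22 FREE]
Op 5: free(b) -> (freed b); heap: [0-22 FREE]
Op 6: c = malloc(2) -> c = 0; heap: [0-1 ALLOC][2-22 FREE]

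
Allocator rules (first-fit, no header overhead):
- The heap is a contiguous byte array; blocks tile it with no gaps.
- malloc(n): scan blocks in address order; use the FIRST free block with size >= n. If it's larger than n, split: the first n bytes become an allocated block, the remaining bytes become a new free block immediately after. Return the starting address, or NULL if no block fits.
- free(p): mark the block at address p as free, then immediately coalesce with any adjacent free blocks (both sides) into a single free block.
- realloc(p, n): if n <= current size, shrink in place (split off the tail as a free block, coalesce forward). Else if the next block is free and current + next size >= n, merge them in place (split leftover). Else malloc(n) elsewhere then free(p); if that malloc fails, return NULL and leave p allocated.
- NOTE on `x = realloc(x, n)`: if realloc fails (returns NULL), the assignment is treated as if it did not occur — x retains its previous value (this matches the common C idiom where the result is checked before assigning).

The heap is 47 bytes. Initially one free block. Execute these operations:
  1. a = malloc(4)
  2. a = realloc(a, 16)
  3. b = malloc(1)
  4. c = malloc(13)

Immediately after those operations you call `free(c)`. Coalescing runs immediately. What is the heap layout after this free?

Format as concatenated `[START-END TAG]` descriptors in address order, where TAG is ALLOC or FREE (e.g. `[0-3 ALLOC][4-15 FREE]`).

Answer: [0-15 ALLOC][16-16 ALLOC][17-46 FREE]

Derivation:
Op 1: a = malloc(4) -> a = 0; heap: [0-3 ALLOC][4-46 FREE]
Op 2: a = realloc(a, 16) -> a = 0; heap: [0-15 ALLOC][16-46 FREE]
Op 3: b = malloc(1) -> b = 16; heap: [0-15 ALLOC][16-16 ALLOC][17-46 FREE]
Op 4: c = malloc(13) -> c = 17; heap: [0-15 ALLOC][16-16 ALLOC][17-29 ALLOC][30-46 FREE]
free(c): c = 17 -> block [17-29 ALLOC]; mark free, coalesce with adjacent free neighbors -> [0-15 ALLOC][16-16 ALLOC][17-46 FREE]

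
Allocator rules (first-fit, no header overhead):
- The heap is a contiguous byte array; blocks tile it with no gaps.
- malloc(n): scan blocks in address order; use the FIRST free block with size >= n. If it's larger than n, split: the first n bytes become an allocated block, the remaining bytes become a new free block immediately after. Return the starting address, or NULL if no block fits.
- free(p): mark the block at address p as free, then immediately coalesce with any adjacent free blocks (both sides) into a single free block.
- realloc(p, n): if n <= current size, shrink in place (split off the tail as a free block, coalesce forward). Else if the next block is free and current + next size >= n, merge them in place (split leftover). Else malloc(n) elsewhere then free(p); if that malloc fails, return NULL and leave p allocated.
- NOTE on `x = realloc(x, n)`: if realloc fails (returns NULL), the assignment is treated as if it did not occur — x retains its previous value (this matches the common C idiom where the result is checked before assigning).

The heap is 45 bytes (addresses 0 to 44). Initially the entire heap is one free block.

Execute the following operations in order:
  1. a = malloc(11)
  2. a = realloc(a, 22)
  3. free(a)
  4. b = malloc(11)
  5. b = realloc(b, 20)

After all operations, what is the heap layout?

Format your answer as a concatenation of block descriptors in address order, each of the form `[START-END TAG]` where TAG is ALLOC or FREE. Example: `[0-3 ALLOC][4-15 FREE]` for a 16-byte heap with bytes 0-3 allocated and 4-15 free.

Answer: [0-19 ALLOC][20-44 FREE]

Derivation:
Op 1: a = malloc(11) -> a = 0; heap: [0-10 ALLOC][11-44 FREE]
Op 2: a = realloc(a, 22) -> a = 0; heap: [0-21 ALLOC][22-44 FREE]
Op 3: free(a) -> (freed a); heap: [0-44 FREE]
Op 4: b = malloc(11) -> b = 0; heap: [0-10 ALLOC][11-44 FREE]
Op 5: b = realloc(b, 20) -> b = 0; heap: [0-19 ALLOC][20-44 FREE]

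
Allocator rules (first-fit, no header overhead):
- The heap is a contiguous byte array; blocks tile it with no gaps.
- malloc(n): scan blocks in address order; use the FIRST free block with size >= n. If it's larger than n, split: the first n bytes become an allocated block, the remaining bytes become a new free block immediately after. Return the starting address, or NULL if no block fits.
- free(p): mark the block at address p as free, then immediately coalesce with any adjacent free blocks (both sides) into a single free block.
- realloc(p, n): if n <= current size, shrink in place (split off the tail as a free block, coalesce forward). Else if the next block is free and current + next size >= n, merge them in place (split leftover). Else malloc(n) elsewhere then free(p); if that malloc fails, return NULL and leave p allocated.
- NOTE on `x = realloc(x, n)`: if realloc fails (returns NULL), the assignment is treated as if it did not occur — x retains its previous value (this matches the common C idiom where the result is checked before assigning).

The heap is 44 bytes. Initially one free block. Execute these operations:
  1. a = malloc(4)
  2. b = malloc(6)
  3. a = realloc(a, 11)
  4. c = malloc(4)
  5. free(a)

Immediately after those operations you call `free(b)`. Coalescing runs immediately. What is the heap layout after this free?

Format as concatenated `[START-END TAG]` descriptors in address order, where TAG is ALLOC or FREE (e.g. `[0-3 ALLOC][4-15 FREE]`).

Op 1: a = malloc(4) -> a = 0; heap: [0-3 ALLOC][4-43 FREE]
Op 2: b = malloc(6) -> b = 4; heap: [0-3 ALLOC][4-9 ALLOC][10-43 FREE]
Op 3: a = realloc(a, 11) -> a = 10; heap: [0-3 FREE][4-9 ALLOC][10-20 ALLOC][21-43 FREE]
Op 4: c = malloc(4) -> c = 0; heap: [0-3 ALLOC][4-9 ALLOC][10-20 ALLOC][21-43 FREE]
Op 5: free(a) -> (freed a); heap: [0-3 ALLOC][4-9 ALLOC][10-43 FREE]
free(b): b = 4 -> block [4-9 ALLOC]; mark free, coalesce with adjacent free neighbors -> [0-3 ALLOC][4-43 FREE]

Answer: [0-3 ALLOC][4-43 FREE]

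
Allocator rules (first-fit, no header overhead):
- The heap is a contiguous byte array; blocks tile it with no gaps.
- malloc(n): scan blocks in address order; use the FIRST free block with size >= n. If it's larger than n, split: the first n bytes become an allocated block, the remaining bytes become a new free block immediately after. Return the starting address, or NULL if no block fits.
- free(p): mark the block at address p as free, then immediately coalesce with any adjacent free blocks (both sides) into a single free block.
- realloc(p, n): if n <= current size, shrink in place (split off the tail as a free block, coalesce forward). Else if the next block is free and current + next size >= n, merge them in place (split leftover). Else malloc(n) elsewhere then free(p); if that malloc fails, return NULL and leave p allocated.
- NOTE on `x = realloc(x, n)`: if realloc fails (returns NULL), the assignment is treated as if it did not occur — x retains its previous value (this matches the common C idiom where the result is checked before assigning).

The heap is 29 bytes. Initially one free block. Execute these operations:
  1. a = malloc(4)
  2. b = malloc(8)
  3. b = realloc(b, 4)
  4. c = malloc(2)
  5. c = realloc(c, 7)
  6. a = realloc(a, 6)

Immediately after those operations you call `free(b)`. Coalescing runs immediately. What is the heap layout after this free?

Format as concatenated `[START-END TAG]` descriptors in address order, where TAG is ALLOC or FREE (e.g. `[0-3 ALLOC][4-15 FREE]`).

Op 1: a = malloc(4) -> a = 0; heap: [0-3 ALLOC][4-28 FREE]
Op 2: b = malloc(8) -> b = 4; heap: [0-3 ALLOC][4-11 ALLOC][12-28 FREE]
Op 3: b = realloc(b, 4) -> b = 4; heap: [0-3 ALLOC][4-7 ALLOC][8-28 FREE]
Op 4: c = malloc(2) -> c = 8; heap: [0-3 ALLOC][4-7 ALLOC][8-9 ALLOC][10-28 FREE]
Op 5: c = realloc(c, 7) -> c = 8; heap: [0-3 ALLOC][4-7 ALLOC][8-14 ALLOC][15-28 FREE]
Op 6: a = realloc(a, 6) -> a = 15; heap: [0-3 FREE][4-7 ALLOC][8-14 ALLOC][15-20 ALLOC][21-28 FREE]
free(b): b = 4 -> block [4-7 ALLOC]; mark free, coalesce with adjacent free neighbors -> [0-7 FREE][8-14 ALLOC][15-20 ALLOC][21-28 FREE]

Answer: [0-7 FREE][8-14 ALLOC][15-20 ALLOC][21-28 FREE]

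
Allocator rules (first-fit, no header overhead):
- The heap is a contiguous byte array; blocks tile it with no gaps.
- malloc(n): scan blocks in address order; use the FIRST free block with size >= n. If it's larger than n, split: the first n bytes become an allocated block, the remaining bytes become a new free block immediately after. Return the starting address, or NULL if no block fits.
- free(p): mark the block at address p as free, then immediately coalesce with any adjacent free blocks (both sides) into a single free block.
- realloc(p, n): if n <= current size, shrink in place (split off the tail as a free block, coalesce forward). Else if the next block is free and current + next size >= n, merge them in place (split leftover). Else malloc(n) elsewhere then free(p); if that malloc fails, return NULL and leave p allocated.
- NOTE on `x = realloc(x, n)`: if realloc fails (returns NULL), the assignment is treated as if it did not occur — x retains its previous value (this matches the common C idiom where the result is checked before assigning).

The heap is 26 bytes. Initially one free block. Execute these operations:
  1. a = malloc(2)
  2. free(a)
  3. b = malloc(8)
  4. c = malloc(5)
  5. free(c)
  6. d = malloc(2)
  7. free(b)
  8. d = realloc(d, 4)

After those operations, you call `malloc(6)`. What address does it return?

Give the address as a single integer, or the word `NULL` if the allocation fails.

Op 1: a = malloc(2) -> a = 0; heap: [0-1 ALLOC][2-25 FREE]
Op 2: free(a) -> (freed a); heap: [0-25 FREE]
Op 3: b = malloc(8) -> b = 0; heap: [0-7 ALLOC][8-25 FREE]
Op 4: c = malloc(5) -> c = 8; heap: [0-7 ALLOC][8-12 ALLOC][13-25 FREE]
Op 5: free(c) -> (freed c); heap: [0-7 ALLOC][8-25 FREE]
Op 6: d = malloc(2) -> d = 8; heap: [0-7 ALLOC][8-9 ALLOC][10-25 FREE]
Op 7: free(b) -> (freed b); heap: [0-7 FREE][8-9 ALLOC][10-25 FREE]
Op 8: d = realloc(d, 4) -> d = 8; heap: [0-7 FREE][8-11 ALLOC][12-25 FREE]
malloc(6): first-fit scan over [0-7 FREE][8-11 ALLOC][12-25 FREE] -> 0

Answer: 0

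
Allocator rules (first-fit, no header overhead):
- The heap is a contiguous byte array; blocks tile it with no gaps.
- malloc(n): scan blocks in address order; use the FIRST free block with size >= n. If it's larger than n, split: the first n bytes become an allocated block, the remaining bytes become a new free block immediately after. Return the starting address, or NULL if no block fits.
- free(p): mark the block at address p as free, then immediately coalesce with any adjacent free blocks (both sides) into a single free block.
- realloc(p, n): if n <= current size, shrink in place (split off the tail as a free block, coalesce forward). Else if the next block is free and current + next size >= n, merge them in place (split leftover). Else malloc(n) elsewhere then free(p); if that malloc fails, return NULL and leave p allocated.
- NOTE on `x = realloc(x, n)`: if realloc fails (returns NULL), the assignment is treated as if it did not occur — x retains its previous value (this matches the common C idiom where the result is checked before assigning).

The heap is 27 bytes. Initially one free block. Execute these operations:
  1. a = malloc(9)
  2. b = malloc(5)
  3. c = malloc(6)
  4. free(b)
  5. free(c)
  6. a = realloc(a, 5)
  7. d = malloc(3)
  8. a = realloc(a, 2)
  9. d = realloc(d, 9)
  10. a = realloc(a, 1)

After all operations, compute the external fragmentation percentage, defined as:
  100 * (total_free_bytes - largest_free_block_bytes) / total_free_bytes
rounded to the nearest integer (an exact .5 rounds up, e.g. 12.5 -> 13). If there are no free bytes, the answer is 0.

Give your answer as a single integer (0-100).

Op 1: a = malloc(9) -> a = 0; heap: [0-8 ALLOC][9-26 FREE]
Op 2: b = malloc(5) -> b = 9; heap: [0-8 ALLOC][9-13 ALLOC][14-26 FREE]
Op 3: c = malloc(6) -> c = 14; heap: [0-8 ALLOC][9-13 ALLOC][14-19 ALLOC][20-26 FREE]
Op 4: free(b) -> (freed b); heap: [0-8 ALLOC][9-13 FREE][14-19 ALLOC][20-26 FREE]
Op 5: free(c) -> (freed c); heap: [0-8 ALLOC][9-26 FREE]
Op 6: a = realloc(a, 5) -> a = 0; heap: [0-4 ALLOC][5-26 FREE]
Op 7: d = malloc(3) -> d = 5; heap: [0-4 ALLOC][5-7 ALLOC][8-26 FREE]
Op 8: a = realloc(a, 2) -> a = 0; heap: [0-1 ALLOC][2-4 FREE][5-7 ALLOC][8-26 FREE]
Op 9: d = realloc(d, 9) -> d = 5; heap: [0-1 ALLOC][2-4 FREE][5-13 ALLOC][14-26 FREE]
Op 10: a = realloc(a, 1) -> a = 0; heap: [0-0 ALLOC][1-4 FREE][5-13 ALLOC][14-26 FREE]
Free blocks: [4 13] total_free=17 largest=13 -> 100*(17-13)/17 = 400/17 ≈ 23.529 -> rounds to 24

Answer: 24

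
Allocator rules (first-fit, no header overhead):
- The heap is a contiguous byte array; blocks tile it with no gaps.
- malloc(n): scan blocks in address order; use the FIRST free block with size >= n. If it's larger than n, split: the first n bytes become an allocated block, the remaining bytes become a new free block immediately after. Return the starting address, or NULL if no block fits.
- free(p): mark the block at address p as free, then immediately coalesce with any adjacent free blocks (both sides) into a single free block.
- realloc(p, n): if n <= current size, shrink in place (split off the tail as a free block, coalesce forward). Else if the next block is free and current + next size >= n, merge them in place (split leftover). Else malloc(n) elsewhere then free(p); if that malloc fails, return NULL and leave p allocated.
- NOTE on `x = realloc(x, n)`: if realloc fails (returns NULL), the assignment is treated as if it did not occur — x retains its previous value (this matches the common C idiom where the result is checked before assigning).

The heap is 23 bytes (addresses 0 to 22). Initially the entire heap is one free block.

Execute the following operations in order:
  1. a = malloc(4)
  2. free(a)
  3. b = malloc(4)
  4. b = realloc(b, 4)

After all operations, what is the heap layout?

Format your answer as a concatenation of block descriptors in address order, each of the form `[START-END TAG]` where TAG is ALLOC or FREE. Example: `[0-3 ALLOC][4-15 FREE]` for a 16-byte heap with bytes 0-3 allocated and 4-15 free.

Answer: [0-3 ALLOC][4-22 FREE]

Derivation:
Op 1: a = malloc(4) -> a = 0; heap: [0-3 ALLOC][4-22 FREE]
Op 2: free(a) -> (freed a); heap: [0-22 FREE]
Op 3: b = malloc(4) -> b = 0; heap: [0-3 ALLOC][4-22 FREE]
Op 4: b = realloc(b, 4) -> b = 0; heap: [0-3 ALLOC][4-22 FREE]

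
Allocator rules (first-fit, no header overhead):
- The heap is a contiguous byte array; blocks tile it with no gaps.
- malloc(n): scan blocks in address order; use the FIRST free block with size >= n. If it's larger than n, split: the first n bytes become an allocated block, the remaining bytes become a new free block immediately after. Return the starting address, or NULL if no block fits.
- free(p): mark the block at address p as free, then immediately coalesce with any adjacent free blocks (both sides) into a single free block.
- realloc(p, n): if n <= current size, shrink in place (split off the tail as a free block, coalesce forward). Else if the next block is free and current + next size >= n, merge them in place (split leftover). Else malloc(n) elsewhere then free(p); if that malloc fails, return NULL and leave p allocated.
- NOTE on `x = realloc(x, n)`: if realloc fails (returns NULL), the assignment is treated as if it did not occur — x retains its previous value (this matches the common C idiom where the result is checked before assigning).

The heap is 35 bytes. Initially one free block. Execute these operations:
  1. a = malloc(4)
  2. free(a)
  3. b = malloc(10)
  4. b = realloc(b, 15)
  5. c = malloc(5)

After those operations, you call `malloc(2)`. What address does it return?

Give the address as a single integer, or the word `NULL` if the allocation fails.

Op 1: a = malloc(4) -> a = 0; heap: [0-3 ALLOC][4-34 FREE]
Op 2: free(a) -> (freed a); heap: [0-34 FREE]
Op 3: b = malloc(10) -> b = 0; heap: [0-9 ALLOC][10-34 FREE]
Op 4: b = realloc(b, 15) -> b = 0; heap: [0-14 ALLOC][15-34 FREE]
Op 5: c = malloc(5) -> c = 15; heap: [0-14 ALLOC][15-19 ALLOC][20-34 FREE]
malloc(2): first-fit scan over [0-14 ALLOC][15-19 ALLOC][20-34 FREE] -> 20

Answer: 20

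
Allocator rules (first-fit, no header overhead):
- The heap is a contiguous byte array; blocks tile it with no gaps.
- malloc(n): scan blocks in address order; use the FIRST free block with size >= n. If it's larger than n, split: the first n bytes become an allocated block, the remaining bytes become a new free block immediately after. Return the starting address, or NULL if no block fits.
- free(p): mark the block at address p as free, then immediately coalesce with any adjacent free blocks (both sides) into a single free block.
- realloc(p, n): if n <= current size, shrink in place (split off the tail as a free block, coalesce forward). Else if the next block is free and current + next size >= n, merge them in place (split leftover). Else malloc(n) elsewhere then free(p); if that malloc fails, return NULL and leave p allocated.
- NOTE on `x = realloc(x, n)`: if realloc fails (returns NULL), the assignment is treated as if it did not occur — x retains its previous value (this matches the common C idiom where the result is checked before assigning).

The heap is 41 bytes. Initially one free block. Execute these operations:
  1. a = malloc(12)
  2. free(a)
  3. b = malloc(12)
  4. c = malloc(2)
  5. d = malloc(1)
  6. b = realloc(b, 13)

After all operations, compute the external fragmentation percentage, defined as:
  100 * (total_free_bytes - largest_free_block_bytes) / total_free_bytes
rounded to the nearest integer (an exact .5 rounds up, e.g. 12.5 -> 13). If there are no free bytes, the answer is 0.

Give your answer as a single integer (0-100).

Answer: 48

Derivation:
Op 1: a = malloc(12) -> a = 0; heap: [0-11 ALLOC][12-40 FREE]
Op 2: free(a) -> (freed a); heap: [0-40 FREE]
Op 3: b = malloc(12) -> b = 0; heap: [0-11 ALLOC][12-40 FREE]
Op 4: c = malloc(2) -> c = 12; heap: [0-11 ALLOC][12-13 ALLOC][14-40 FREE]
Op 5: d = malloc(1) -> d = 14; heap: [0-11 ALLOC][12-13 ALLOC][14-14 ALLOC][15-40 FREE]
Op 6: b = realloc(b, 13) -> b = 15; heap: [0-11 FREE][12-13 ALLOC][14-14 ALLOC][15-27 ALLOC][28-40 FREE]
Free blocks: [12 13] total_free=25 largest=13 -> 100*(25-13)/25 = 1200/25 = 48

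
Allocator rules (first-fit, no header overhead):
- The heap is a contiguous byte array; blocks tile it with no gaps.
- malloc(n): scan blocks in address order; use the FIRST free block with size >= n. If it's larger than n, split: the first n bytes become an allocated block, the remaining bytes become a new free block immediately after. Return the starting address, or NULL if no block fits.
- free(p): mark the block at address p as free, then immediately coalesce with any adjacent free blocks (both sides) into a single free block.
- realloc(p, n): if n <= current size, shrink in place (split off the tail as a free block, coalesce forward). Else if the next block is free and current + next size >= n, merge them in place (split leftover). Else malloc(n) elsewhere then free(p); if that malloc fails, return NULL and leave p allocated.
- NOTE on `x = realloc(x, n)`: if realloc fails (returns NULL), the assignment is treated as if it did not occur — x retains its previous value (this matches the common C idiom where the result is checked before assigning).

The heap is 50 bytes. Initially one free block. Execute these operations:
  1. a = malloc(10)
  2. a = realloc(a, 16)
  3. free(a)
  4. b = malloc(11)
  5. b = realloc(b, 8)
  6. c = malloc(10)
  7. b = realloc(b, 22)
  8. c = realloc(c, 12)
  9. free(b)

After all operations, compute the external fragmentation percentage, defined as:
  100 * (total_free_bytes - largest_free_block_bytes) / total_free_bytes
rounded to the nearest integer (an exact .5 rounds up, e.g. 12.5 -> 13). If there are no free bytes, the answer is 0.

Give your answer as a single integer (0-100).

Op 1: a = malloc(10) -> a = 0; heap: [0-9 ALLOC][10-49 FREE]
Op 2: a = realloc(a, 16) -> a = 0; heap: [0-15 ALLOC][16-49 FREE]
Op 3: free(a) -> (freed a); heap: [0-49 FREE]
Op 4: b = malloc(11) -> b = 0; heap: [0-10 ALLOC][11-49 FREE]
Op 5: b = realloc(b, 8) -> b = 0; heap: [0-7 ALLOC][8-49 FREE]
Op 6: c = malloc(10) -> c = 8; heap: [0-7 ALLOC][8-17 ALLOC][18-49 FREE]
Op 7: b = realloc(b, 22) -> b = 18; heap: [0-7 FREE][8-17 ALLOC][18-39 ALLOC][40-49 FREE]
Op 8: c = realloc(c, 12) -> NULL (c unchanged); heap: [0-7 FREE][8-17 ALLOC][18-39 ALLOC][40-49 FREE]
Op 9: free(b) -> (freed b); heap: [0-7 FREE][8-17 ALLOC][18-49 FREE]
Free blocks: [8 32] total_free=40 largest=32 -> 100*(40-32)/40 = 800/40 = 20

Answer: 20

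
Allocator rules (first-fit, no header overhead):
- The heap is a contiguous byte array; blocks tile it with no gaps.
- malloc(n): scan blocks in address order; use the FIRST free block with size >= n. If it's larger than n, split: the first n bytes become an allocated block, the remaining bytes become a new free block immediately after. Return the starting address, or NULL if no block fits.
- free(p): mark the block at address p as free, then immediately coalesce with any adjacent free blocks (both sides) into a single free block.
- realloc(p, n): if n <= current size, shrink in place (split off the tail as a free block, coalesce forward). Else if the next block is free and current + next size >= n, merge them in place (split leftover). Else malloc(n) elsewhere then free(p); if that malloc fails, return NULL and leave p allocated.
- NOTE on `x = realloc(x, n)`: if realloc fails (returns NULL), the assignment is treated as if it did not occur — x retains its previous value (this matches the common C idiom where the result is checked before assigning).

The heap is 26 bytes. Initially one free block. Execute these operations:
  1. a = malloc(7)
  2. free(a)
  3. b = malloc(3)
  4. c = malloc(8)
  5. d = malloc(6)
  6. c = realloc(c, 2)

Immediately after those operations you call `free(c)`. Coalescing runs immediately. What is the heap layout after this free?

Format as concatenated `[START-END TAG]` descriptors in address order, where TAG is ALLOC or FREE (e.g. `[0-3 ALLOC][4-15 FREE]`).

Op 1: a = malloc(7) -> a = 0; heap: [0-6 ALLOC][7-25 FREE]
Op 2: free(a) -> (freed a); heap: [0-25 FREE]
Op 3: b = malloc(3) -> b = 0; heap: [0-2 ALLOC][3-25 FREE]
Op 4: c = malloc(8) -> c = 3; heap: [0-2 ALLOC][3-10 ALLOC][11-25 FREE]
Op 5: d = malloc(6) -> d = 11; heap: [0-2 ALLOC][3-10 ALLOC][11-16 ALLOC][17-25 FREE]
Op 6: c = realloc(c, 2) -> c = 3; heap: [0-2 ALLOC][3-4 ALLOC][5-10 FREE][11-16 ALLOC][17-25 FREE]
free(c): c = 3 -> block [3-4 ALLOC]; mark free, coalesce with adjacent free neighbors -> [0-2 ALLOC][3-10 FREE][11-16 ALLOC][17-25 FREE]

Answer: [0-2 ALLOC][3-10 FREE][11-16 ALLOC][17-25 FREE]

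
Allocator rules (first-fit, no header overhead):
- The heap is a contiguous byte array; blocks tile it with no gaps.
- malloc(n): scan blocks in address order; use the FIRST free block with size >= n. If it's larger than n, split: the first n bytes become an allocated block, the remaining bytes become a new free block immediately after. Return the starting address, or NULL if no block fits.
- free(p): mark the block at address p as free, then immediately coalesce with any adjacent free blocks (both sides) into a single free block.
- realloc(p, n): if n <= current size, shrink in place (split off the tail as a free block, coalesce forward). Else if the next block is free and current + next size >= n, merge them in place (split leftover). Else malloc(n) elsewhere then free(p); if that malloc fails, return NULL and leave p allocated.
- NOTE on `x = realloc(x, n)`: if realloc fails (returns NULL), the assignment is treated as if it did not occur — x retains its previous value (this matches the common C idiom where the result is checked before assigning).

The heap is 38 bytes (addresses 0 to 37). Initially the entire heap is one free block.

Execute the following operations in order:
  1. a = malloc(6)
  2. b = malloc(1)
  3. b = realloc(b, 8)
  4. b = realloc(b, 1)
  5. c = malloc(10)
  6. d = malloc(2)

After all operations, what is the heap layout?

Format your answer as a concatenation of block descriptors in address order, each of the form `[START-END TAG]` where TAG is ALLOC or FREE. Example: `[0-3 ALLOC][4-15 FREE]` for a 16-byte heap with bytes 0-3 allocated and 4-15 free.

Answer: [0-5 ALLOC][6-6 ALLOC][7-16 ALLOC][17-18 ALLOC][19-37 FREE]

Derivation:
Op 1: a = malloc(6) -> a = 0; heap: [0-5 ALLOC][6-37 FREE]
Op 2: b = malloc(1) -> b = 6; heap: [0-5 ALLOC][6-6 ALLOC][7-37 FREE]
Op 3: b = realloc(b, 8) -> b = 6; heap: [0-5 ALLOC][6-13 ALLOC][14-37 FREE]
Op 4: b = realloc(b, 1) -> b = 6; heap: [0-5 ALLOC][6-6 ALLOC][7-37 FREE]
Op 5: c = malloc(10) -> c = 7; heap: [0-5 ALLOC][6-6 ALLOC][7-16 ALLOC][17-37 FREE]
Op 6: d = malloc(2) -> d = 17; heap: [0-5 ALLOC][6-6 ALLOC][7-16 ALLOC][17-18 ALLOC][19-37 FREE]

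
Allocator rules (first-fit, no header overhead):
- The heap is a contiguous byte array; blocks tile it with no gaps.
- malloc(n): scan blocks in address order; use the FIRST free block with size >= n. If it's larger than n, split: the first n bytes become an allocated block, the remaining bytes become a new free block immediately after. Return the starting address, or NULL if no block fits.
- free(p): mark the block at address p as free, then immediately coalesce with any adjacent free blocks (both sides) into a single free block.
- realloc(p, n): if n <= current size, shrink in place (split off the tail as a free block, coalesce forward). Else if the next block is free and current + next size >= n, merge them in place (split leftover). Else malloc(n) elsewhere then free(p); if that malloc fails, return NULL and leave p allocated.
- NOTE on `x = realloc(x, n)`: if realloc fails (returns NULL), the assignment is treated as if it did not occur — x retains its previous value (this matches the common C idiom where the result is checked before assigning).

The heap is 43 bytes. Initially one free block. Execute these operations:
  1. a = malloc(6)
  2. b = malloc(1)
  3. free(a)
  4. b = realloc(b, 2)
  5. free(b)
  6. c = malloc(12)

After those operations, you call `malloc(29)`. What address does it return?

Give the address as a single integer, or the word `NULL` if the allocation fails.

Op 1: a = malloc(6) -> a = 0; heap: [0-5 ALLOC][6-42 FREE]
Op 2: b = malloc(1) -> b = 6; heap: [0-5 ALLOC][6-6 ALLOC][7-42 FREE]
Op 3: free(a) -> (freed a); heap: [0-5 FREE][6-6 ALLOC][7-42 FREE]
Op 4: b = realloc(b, 2) -> b = 6; heap: [0-5 FREE][6-7 ALLOC][8-42 FREE]
Op 5: free(b) -> (freed b); heap: [0-42 FREE]
Op 6: c = malloc(12) -> c = 0; heap: [0-11 ALLOC][12-42 FREE]
malloc(29): first-fit scan over [0-11 ALLOC][12-42 FREE] -> 12

Answer: 12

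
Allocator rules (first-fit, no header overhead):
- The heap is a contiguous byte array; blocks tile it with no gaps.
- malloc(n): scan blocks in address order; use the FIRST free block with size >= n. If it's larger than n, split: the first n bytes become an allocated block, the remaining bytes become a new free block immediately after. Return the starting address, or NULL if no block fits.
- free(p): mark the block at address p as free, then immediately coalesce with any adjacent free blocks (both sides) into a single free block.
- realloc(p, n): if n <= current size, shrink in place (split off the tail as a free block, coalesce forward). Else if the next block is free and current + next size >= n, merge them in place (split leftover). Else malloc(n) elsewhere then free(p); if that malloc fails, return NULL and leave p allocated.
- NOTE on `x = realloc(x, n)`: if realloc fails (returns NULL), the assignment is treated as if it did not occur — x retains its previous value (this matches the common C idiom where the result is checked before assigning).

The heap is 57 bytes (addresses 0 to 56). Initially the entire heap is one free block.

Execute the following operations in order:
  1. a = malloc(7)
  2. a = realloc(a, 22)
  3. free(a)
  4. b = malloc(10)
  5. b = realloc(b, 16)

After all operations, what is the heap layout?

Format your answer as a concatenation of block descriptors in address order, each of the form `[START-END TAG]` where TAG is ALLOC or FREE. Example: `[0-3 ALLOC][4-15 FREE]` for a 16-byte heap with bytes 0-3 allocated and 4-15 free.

Answer: [0-15 ALLOC][16-56 FREE]

Derivation:
Op 1: a = malloc(7) -> a = 0; heap: [0-6 ALLOC][7-56 FREE]
Op 2: a = realloc(a, 22) -> a = 0; heap: [0-21 ALLOC][22-56 FREE]
Op 3: free(a) -> (freed a); heap: [0-56 FREE]
Op 4: b = malloc(10) -> b = 0; heap: [0-9 ALLOC][10-56 FREE]
Op 5: b = realloc(b, 16) -> b = 0; heap: [0-15 ALLOC][16-56 FREE]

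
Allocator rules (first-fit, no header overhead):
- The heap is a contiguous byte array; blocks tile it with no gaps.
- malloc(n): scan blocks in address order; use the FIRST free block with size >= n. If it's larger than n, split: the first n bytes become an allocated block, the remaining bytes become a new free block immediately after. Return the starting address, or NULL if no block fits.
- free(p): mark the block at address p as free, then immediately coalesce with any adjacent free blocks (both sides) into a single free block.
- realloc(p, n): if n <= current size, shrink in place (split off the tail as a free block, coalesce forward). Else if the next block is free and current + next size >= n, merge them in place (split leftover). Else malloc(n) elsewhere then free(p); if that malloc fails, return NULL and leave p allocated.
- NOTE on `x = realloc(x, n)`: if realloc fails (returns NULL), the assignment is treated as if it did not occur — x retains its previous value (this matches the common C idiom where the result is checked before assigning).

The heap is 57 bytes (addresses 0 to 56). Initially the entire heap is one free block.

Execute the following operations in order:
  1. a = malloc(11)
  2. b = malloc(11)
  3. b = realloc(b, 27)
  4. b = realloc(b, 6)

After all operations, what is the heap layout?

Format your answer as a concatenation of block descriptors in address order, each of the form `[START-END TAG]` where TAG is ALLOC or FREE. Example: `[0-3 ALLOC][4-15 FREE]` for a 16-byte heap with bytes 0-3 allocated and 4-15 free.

Op 1: a = malloc(11) -> a = 0; heap: [0-10 ALLOC][11-56 FREE]
Op 2: b = malloc(11) -> b = 11; heap: [0-10 ALLOC][11-21 ALLOC][22-56 FREE]
Op 3: b = realloc(b, 27) -> b = 11; heap: [0-10 ALLOC][11-37 ALLOC][38-56 FREE]
Op 4: b = realloc(b, 6) -> b = 11; heap: [0-10 ALLOC][11-16 ALLOC][17-56 FREE]

Answer: [0-10 ALLOC][11-16 ALLOC][17-56 FREE]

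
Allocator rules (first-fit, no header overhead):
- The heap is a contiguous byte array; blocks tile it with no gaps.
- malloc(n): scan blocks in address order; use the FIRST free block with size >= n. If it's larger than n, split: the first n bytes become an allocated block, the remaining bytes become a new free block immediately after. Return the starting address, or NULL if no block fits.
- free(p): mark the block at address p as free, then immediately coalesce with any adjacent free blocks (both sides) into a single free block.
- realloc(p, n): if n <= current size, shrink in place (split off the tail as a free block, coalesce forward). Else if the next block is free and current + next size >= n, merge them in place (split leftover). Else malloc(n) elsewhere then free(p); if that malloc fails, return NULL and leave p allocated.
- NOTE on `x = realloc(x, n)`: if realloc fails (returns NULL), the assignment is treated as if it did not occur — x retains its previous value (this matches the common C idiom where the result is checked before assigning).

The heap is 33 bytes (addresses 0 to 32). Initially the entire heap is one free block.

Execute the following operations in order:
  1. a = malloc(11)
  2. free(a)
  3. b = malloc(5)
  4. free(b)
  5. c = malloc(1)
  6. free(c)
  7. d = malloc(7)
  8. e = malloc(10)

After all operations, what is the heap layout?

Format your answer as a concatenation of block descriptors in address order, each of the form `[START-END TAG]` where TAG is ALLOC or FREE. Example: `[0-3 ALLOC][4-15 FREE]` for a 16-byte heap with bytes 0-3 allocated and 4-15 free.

Op 1: a = malloc(11) -> a = 0; heap: [0-10 ALLOC][11-32 FREE]
Op 2: free(a) -> (freed a); heap: [0-32 FREE]
Op 3: b = malloc(5) -> b = 0; heap: [0-4 ALLOC][5-32 FREE]
Op 4: free(b) -> (freed b); heap: [0-32 FREE]
Op 5: c = malloc(1) -> c = 0; heap: [0-0 ALLOC][1-32 FREE]
Op 6: free(c) -> (freed c); heap: [0-32 FREE]
Op 7: d = malloc(7) -> d = 0; heap: [0-6 ALLOC][7-32 FREE]
Op 8: e = malloc(10) -> e = 7; heap: [0-6 ALLOC][7-16 ALLOC][17-32 FREE]

Answer: [0-6 ALLOC][7-16 ALLOC][17-32 FREE]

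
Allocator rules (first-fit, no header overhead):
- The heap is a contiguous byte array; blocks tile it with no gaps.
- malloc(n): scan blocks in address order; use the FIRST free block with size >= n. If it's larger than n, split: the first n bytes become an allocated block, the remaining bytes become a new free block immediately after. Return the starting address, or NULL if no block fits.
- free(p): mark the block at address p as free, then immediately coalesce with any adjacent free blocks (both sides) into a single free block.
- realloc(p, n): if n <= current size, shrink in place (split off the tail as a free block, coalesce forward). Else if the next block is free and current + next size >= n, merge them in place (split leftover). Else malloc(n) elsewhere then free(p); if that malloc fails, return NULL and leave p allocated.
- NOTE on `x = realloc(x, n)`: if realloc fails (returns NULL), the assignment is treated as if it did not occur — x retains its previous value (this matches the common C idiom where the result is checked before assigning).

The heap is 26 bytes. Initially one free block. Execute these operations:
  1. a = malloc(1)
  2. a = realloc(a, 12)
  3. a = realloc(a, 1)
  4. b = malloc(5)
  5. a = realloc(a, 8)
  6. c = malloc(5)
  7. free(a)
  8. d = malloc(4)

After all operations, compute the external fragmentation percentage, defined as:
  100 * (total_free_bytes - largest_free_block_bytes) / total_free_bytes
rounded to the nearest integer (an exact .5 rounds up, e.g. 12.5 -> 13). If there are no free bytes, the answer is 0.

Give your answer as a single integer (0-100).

Op 1: a = malloc(1) -> a = 0; heap: [0-0 ALLOC][1-25 FREE]
Op 2: a = realloc(a, 12) -> a = 0; heap: [0-11 ALLOC][12-25 FREE]
Op 3: a = realloc(a, 1) -> a = 0; heap: [0-0 ALLOC][1-25 FREE]
Op 4: b = malloc(5) -> b = 1; heap: [0-0 ALLOC][1-5 ALLOC][6-25 FREE]
Op 5: a = realloc(a, 8) -> a = 6; heap: [0-0 FREE][1-5 ALLOC][6-13 ALLOC][14-25 FREE]
Op 6: c = malloc(5) -> c = 14; heap: [0-0 FREE][1-5 ALLOC][6-13 ALLOC][14-18 ALLOC][19-25 FREE]
Op 7: free(a) -> (freed a); heap: [0-0 FREE][1-5 ALLOC][6-13 FREE][14-18 ALLOC][19-25 FREE]
Op 8: d = malloc(4) -> d = 6; heap: [0-0 FREE][1-5 ALLOC][6-9 ALLOC][10-13 FREE][14-18 ALLOC][19-25 FREE]
Free blocks: [1 4 7] total_free=12 largest=7 -> 100*(12-7)/12 = 500/12 ≈ 41.667 -> rounds to 42

Answer: 42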